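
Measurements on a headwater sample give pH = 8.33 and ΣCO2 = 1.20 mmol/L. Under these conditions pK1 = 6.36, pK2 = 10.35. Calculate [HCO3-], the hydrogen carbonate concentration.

α₁ = 1 / (1 + [H⁺]/K1 + K2/[H⁺]) = 1 / (1 + 10^-1.97 + 10^-2.02)
   = 1 / (1 + 0.010715 + 0.0095499) = 1/1.0203 = 0.9801
[HCO3⁻] = α₁ × DIC = 0.9801 × 1.20 = 1.18 mmol/L

[HCO3⁻] = 1.18 mmol/L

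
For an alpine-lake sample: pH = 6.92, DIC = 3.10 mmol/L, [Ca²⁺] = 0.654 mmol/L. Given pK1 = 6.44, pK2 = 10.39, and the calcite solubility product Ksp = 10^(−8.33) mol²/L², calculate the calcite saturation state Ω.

Ω = 0.110

α₂ = 1 / (1 + [H⁺]/K2 + [H⁺]²/(K1K2)) = 1 / (1 + 10^+3.47 + 10^+2.99)
   = 1 / (1 + 2951.2 + 977.24) = 1/3929.4 = 0.0002545
[CO3²⁻] = α₂ × DIC = 0.0002545 × 3.10 = 0.0007889 mmol/L = 0.7889 μmol/L
Ksp = 10^(−8.33) = 4.677×10^-9
Ω = [Ca²⁺][CO3²⁻]/Ksp = (0.654×10^-3)(7.889×10^-7) / 4.677×10^-9 = 0.110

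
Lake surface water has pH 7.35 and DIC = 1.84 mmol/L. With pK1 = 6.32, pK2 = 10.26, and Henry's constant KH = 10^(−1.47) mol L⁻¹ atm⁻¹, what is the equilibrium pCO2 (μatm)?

α₀ = 1 / (1 + K1/[H⁺] + K1K2/[H⁺]²) = 1 / (1 + 10^+1.03 + 10^-1.88)
   = 1 / (1 + 10.715 + 0.013183) = 1/11.728 = 0.08526
[CO2*] = α₀ × DIC = 0.08526 × 1.84 = 0.1569 mmol/L
pCO2 = [CO2*]/KH = 1.569×10^-4 / 3.388×10^-2 = 4630 μatm

pCO2 = 4630 μatm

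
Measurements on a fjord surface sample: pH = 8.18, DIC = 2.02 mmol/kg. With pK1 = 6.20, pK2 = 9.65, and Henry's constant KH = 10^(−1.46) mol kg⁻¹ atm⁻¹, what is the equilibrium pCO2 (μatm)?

pCO2 = 584 μatm

α₀ = 1 / (1 + K1/[H⁺] + K1K2/[H⁺]²) = 1 / (1 + 10^+1.98 + 10^+0.51)
   = 1 / (1 + 95.499 + 3.2359) = 1/99.735 = 0.01003
[CO2*] = α₀ × DIC = 0.01003 × 2.02 = 0.02025 mmol/kg
pCO2 = [CO2*]/KH = 2.025×10^-5 / 3.467×10^-2 = 584 μatm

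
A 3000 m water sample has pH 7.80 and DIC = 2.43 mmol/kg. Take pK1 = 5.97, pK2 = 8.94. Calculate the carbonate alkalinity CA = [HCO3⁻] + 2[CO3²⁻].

CA = 2.56 mmol/kg

CA = [HCO3⁻] + 2[CO3²⁻] = (α₁ + 2α₂)·DIC
At pH 7.80: [H⁺]/K1 = 10^-1.83 = 0.014791, K2/[H⁺] = 10^-1.14 = 0.072444
α₁ = 1/(1 + 0.014791 + 0.072444) = 1/1.0872 = 0.9198; α₂ = α₁·K2/[H⁺] = 0.06663
α₁ + 2α₂ = 1.0530
CA = 1.0530 × 2.43 = 2.56 mmol/kg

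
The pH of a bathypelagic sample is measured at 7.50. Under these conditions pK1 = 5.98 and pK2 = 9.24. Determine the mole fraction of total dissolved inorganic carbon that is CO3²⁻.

α₂ = 1 / (1 + [H⁺]/K2 + [H⁺]²/(K1K2)) = 1 / (1 + 10^+1.74 + 10^+0.22)
   = 1 / (1 + 54.954 + 1.6596) = 1/57.614 = 0.01736

α₂ = 0.0174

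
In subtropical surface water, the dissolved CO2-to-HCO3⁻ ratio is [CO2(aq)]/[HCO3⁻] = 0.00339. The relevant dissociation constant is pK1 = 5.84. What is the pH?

pH = 8.31

From K1 = [H⁺][HCO3⁻]/[CO2(aq)]:  pH = pK1 − log₁₀([CO2(aq)]/[HCO3⁻])
log₁₀(0.00339) = -2.470
pH = 5.84 − (-2.470) = 8.31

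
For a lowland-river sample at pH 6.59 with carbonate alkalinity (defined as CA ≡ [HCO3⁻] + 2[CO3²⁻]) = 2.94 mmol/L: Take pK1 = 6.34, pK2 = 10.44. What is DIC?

DIC = 4.59 mmol/L

CA = [HCO3⁻] + 2[CO3²⁻] = (α₁ + 2α₂)·DIC
At pH 6.59: [H⁺]/K1 = 10^-0.25 = 0.56234, K2/[H⁺] = 10^-3.85 = 0.00014125
α₁ = 1/(1 + 0.56234 + 0.00014125) = 1/1.5625 = 0.6400; α₂ = α₁·K2/[H⁺] = 9.040×10^-5
α₁ + 2α₂ = 0.6402
DIC = CA / (α₁ + 2α₂) = 2.94 / 0.6402 = 4.59 mmol/L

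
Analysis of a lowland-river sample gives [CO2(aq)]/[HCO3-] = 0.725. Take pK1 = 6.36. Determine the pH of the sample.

pH = 6.50

From K1 = [H⁺][HCO3-]/[CO2(aq)]:  pH = pK1 − log₁₀([CO2(aq)]/[HCO3-])
log₁₀(0.725) = -0.140
pH = 6.36 − (-0.140) = 6.50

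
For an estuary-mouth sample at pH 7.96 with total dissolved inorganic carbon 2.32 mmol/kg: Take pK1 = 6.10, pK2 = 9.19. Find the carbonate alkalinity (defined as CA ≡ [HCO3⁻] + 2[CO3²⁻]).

CA = [HCO3⁻] + 2[CO3²⁻] = (α₁ + 2α₂)·DIC
At pH 7.96: [H⁺]/K1 = 10^-1.86 = 0.013804, K2/[H⁺] = 10^-1.23 = 0.058884
α₁ = 1/(1 + 0.013804 + 0.058884) = 1/1.0727 = 0.9322; α₂ = α₁·K2/[H⁺] = 0.05489
α₁ + 2α₂ = 1.0420
CA = 1.0420 × 2.32 = 2.42 mmol/kg

CA = 2.42 mmol/kg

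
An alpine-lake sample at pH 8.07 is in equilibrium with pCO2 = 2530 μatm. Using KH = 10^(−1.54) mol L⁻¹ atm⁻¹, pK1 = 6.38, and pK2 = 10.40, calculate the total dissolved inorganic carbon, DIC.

[CO2*] = KH · pCO2 = 10^(−1.54) × 2530×10^-6 = 7.297×10^-5 mol/L
α₀ = 1/(1 + K1/[H⁺] + K1K2/[H⁺]²) = 1/(1 + 10^+1.69 + 10^-0.64) = 0.01992
DIC = [CO2*]/α₀ = 7.297×10^-5 / 0.01992 = 3.66 mmol/L

DIC = 3.66 mmol/L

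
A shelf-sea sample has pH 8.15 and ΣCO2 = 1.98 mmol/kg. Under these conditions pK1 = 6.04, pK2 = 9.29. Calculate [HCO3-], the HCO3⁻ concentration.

[HCO3⁻] = 1.83 mmol/kg

α₁ = 1 / (1 + [H⁺]/K1 + K2/[H⁺]) = 1 / (1 + 10^-2.11 + 10^-1.14)
   = 1 / (1 + 0.0077625 + 0.072444) = 1/1.0802 = 0.9257
[HCO3⁻] = α₁ × DIC = 0.9257 × 1.98 = 1.83 mmol/kg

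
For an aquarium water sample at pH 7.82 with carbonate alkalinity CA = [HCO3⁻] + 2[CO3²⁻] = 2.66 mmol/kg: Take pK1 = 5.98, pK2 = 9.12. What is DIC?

CA = [HCO3⁻] + 2[CO3²⁻] = (α₁ + 2α₂)·DIC
At pH 7.82: [H⁺]/K1 = 10^-1.84 = 0.014454, K2/[H⁺] = 10^-1.30 = 0.050119
α₁ = 1/(1 + 0.014454 + 0.050119) = 1/1.0646 = 0.9393; α₂ = α₁·K2/[H⁺] = 0.04708
α₁ + 2α₂ = 1.0335
DIC = CA / (α₁ + 2α₂) = 2.66 / 1.0335 = 2.57 mmol/kg

DIC = 2.57 mmol/kg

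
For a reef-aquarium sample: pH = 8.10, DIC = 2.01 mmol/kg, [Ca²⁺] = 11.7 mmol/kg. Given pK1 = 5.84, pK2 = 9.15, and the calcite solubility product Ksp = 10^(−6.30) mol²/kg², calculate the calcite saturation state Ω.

Ω = 3.82

α₂ = 1 / (1 + [H⁺]/K2 + [H⁺]²/(K1K2)) = 1 / (1 + 10^+1.05 + 10^-1.21)
   = 1 / (1 + 11.220 + 0.061660) = 1/12.282 = 0.08142
[CO3²⁻] = α₂ × DIC = 0.08142 × 2.01 = 0.1637 mmol/kg
Ksp = 10^(−6.30) = 5.012×10^-7
Ω = [Ca²⁺][CO3²⁻]/Ksp = (11.7×10^-3)(1.637×10^-4) / 5.012×10^-7 = 3.82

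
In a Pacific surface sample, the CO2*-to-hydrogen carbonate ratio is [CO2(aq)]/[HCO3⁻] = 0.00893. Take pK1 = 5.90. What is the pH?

From K1 = [H⁺][HCO3⁻]/[CO2(aq)]:  pH = pK1 − log₁₀([CO2(aq)]/[HCO3⁻])
log₁₀(0.00893) = -2.049
pH = 5.90 − (-2.049) = 7.95

pH = 7.95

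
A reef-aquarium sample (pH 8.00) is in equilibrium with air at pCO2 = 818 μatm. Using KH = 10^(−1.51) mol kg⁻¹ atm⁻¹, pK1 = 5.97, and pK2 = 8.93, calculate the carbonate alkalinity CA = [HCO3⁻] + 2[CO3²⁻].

[CO2*] = KH · pCO2 = 10^(−1.51) × 818×10^-6 = 2.528×10^-5 mol/kg
α₀ = 1/(1 + K1/[H⁺] + K1K2/[H⁺]²) = 1/(1 + 10^+2.03 + 10^+1.10) = 0.008282
DIC = [CO2*]/α₀ = 2.528×10^-5 / 0.008282 = 3.052 mmol/kg
CA = (α₁ + 2α₂)·DIC = (0.8875 + 2×0.1043) × 3.052 = 3.35 mmol/kg

CA = 3.35 mmol/kg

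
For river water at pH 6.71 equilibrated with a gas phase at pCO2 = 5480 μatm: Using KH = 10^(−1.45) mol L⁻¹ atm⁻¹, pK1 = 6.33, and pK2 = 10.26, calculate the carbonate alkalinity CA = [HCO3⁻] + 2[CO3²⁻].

CA = 0.467 mmol/L

[CO2*] = KH · pCO2 = 10^(−1.45) × 5480×10^-6 = 1.944×10^-4 mol/L
α₀ = 1/(1 + K1/[H⁺] + K1K2/[H⁺]²) = 1/(1 + 10^+0.38 + 10^-3.17) = 0.2942
DIC = [CO2*]/α₀ = 1.944×10^-4 / 0.2942 = 0.6610 mmol/L
CA = (α₁ + 2α₂)·DIC = (0.7056 + 2×0.0001989) × 0.6610 = 0.467 mmol/L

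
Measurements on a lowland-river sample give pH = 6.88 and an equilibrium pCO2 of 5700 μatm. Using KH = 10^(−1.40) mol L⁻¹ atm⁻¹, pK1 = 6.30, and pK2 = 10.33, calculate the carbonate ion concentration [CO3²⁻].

[CO2*] = KH · pCO2 = 10^(−1.40) × 5700×10^-6 = 2.269×10^-4 mol/L
α₀ = 1/(1 + K1/[H⁺] + K1K2/[H⁺]²) = 1/(1 + 10^+0.58 + 10^-2.87) = 0.2082
DIC = [CO2*]/α₀ = 2.269×10^-4 / 0.2082 = 1.090 mmol/L
[CO3²⁻] = α₂·DIC; α₂ = 0.0002808, so [CO3²⁻] = 0.0002808 × 1.090 = 0.000306 mmol/L = 0.306 μmol/L

[CO3²⁻] = 0.306 μmol/L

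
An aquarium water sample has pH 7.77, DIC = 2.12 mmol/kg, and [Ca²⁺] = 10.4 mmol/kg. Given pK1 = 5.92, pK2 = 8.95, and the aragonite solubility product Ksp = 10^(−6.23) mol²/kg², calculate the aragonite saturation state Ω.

Ω = 2.29

α₂ = 1 / (1 + [H⁺]/K2 + [H⁺]²/(K1K2)) = 1 / (1 + 10^+1.18 + 10^-0.67)
   = 1 / (1 + 15.136 + 0.21380) = 1/16.349 = 0.06116
[CO3²⁻] = α₂ × DIC = 0.06116 × 2.12 = 0.1297 mmol/kg
Ksp = 10^(−6.23) = 5.888×10^-7
Ω = [Ca²⁺][CO3²⁻]/Ksp = (10.4×10^-3)(1.297×10^-4) / 5.888×10^-7 = 2.29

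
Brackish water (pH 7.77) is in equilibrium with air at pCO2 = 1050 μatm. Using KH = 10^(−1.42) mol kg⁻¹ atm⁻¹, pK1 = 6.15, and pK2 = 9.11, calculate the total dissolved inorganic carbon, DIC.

[CO2*] = KH · pCO2 = 10^(−1.42) × 1050×10^-6 = 3.992×10^-5 mol/kg
α₀ = 1/(1 + K1/[H⁺] + K1K2/[H⁺]²) = 1/(1 + 10^+1.62 + 10^+0.28) = 0.02243
DIC = [CO2*]/α₀ = 3.992×10^-5 / 0.02243 = 1.78 mmol/kg

DIC = 1.78 mmol/kg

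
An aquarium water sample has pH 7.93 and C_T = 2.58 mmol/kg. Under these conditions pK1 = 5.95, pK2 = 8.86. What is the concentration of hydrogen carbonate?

α₁ = 1 / (1 + [H⁺]/K1 + K2/[H⁺]) = 1 / (1 + 10^-1.98 + 10^-0.93)
   = 1 / (1 + 0.010471 + 0.11749) = 1/1.1280 = 0.8866
[HCO3⁻] = α₁ × DIC = 0.8866 × 2.58 = 2.29 mmol/kg

[HCO3⁻] = 2.29 mmol/kg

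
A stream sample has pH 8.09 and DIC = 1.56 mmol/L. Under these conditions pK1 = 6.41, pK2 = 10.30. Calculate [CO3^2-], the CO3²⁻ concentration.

α₂ = 1 / (1 + [H⁺]/K2 + [H⁺]²/(K1K2)) = 1 / (1 + 10^+2.21 + 10^+0.53)
   = 1 / (1 + 162.18 + 3.3884) = 1/166.57 = 0.006004
[CO3²⁻] = α₂ × DIC = 0.006004 × 1.56 = 0.00937 mmol/L = 9.37 μmol/L

[CO3²⁻] = 9.37 μmol/L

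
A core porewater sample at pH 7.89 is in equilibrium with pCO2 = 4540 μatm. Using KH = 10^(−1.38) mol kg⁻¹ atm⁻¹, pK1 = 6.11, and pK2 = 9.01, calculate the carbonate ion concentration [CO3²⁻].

[CO3²⁻] = 0.865 mmol/kg

[CO2*] = KH · pCO2 = 10^(−1.38) × 4540×10^-6 = 1.893×10^-4 mol/kg
α₀ = 1/(1 + K1/[H⁺] + K1K2/[H⁺]²) = 1/(1 + 10^+1.78 + 10^+0.66) = 0.01519
DIC = [CO2*]/α₀ = 1.893×10^-4 / 0.01519 = 12.46 mmol/kg
[CO3²⁻] = α₂·DIC; α₂ = 0.06944, so [CO3²⁻] = 0.06944 × 12.46 = 0.865 mmol/kg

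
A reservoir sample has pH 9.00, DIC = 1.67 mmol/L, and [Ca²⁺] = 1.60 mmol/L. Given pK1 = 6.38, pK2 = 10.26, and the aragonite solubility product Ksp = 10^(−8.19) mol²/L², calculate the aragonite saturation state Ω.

α₂ = 1 / (1 + [H⁺]/K2 + [H⁺]²/(K1K2)) = 1 / (1 + 10^+1.26 + 10^-1.36)
   = 1 / (1 + 18.197 + 0.043652) = 1/19.241 = 0.05197
[CO3²⁻] = α₂ × DIC = 0.05197 × 1.67 = 0.08680 mmol/L
Ksp = 10^(−8.19) = 6.457×10^-9
Ω = [Ca²⁺][CO3²⁻]/Ksp = (1.60×10^-3)(8.680×10^-5) / 6.457×10^-9 = 21.5

Ω = 21.5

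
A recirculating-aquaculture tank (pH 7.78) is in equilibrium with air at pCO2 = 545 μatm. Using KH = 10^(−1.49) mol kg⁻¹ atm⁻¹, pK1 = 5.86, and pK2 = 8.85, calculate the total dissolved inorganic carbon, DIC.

DIC = 1.61 mmol/kg

[CO2*] = KH · pCO2 = 10^(−1.49) × 545×10^-6 = 1.764×10^-5 mol/kg
α₀ = 1/(1 + K1/[H⁺] + K1K2/[H⁺]²) = 1/(1 + 10^+1.92 + 10^+0.85) = 0.01096
DIC = [CO2*]/α₀ = 1.764×10^-5 / 0.01096 = 1.61 mmol/kg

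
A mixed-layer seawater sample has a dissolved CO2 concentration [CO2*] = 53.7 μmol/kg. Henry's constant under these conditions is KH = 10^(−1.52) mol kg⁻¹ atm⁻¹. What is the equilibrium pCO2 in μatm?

pCO2 = 1780 μatm

KH = 10^(−1.52) = 3.020×10^-2 mol kg⁻¹ atm⁻¹
pCO2 = [CO2*]/KH = 53.7×10^-6 / 3.020×10^-2 = 1.78×10^-3 atm = 1780 μatm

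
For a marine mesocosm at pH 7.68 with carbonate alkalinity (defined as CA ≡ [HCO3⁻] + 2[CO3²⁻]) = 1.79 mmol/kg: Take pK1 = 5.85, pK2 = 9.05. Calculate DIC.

CA = [HCO3⁻] + 2[CO3²⁻] = (α₁ + 2α₂)·DIC
At pH 7.68: [H⁺]/K1 = 10^-1.83 = 0.014791, K2/[H⁺] = 10^-1.37 = 0.042658
α₁ = 1/(1 + 0.014791 + 0.042658) = 1/1.0574 = 0.9457; α₂ = α₁·K2/[H⁺] = 0.04034
α₁ + 2α₂ = 1.0264
DIC = CA / (α₁ + 2α₂) = 1.79 / 1.0264 = 1.74 mmol/kg

DIC = 1.74 mmol/kg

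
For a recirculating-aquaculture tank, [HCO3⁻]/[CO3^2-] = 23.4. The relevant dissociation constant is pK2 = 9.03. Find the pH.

From K2 = [H⁺][CO3^2-]/[HCO3⁻]:  pH = pK2 − log₁₀([HCO3⁻]/[CO3^2-])
log₁₀(23.4) = +1.369
pH = 9.03 − (+1.369) = 7.66

pH = 7.66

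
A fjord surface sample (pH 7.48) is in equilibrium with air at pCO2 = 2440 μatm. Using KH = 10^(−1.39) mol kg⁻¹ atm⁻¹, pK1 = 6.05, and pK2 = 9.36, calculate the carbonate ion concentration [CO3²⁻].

[CO3²⁻] = 0.0353 mmol/kg

[CO2*] = KH · pCO2 = 10^(−1.39) × 2440×10^-6 = 9.940×10^-5 mol/kg
α₀ = 1/(1 + K1/[H⁺] + K1K2/[H⁺]²) = 1/(1 + 10^+1.43 + 10^-0.45) = 0.03537
DIC = [CO2*]/α₀ = 9.940×10^-5 / 0.03537 = 2.810 mmol/kg
[CO3²⁻] = α₂·DIC; α₂ = 0.01255, so [CO3²⁻] = 0.01255 × 2.810 = 0.0353 mmol/kg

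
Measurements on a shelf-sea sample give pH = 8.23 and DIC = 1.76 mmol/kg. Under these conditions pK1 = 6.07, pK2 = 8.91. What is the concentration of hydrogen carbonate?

[HCO3⁻] = 1.45 mmol/kg

α₁ = 1 / (1 + [H⁺]/K1 + K2/[H⁺]) = 1 / (1 + 10^-2.16 + 10^-0.68)
   = 1 / (1 + 0.0069183 + 0.20893) = 1/1.2158 = 0.8225
[HCO3⁻] = α₁ × DIC = 0.8225 × 1.76 = 1.45 mmol/kg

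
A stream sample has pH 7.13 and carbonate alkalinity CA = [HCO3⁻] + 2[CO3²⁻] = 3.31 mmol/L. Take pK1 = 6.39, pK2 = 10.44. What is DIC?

DIC = 3.91 mmol/L

CA = [HCO3⁻] + 2[CO3²⁻] = (α₁ + 2α₂)·DIC
At pH 7.13: [H⁺]/K1 = 10^-0.74 = 0.18197, K2/[H⁺] = 10^-3.31 = 0.00048978
α₁ = 1/(1 + 0.18197 + 0.00048978) = 1/1.1825 = 0.8457; α₂ = α₁·K2/[H⁺] = 0.0004142
α₁ + 2α₂ = 0.8465
DIC = CA / (α₁ + 2α₂) = 3.31 / 0.8465 = 3.91 mmol/L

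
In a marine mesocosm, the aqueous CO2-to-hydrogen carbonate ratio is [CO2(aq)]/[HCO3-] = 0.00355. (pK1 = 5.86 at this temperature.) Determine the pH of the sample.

From K1 = [H⁺][HCO3-]/[CO2(aq)]:  pH = pK1 − log₁₀([CO2(aq)]/[HCO3-])
log₁₀(0.00355) = -2.450
pH = 5.86 − (-2.450) = 8.31

pH = 8.31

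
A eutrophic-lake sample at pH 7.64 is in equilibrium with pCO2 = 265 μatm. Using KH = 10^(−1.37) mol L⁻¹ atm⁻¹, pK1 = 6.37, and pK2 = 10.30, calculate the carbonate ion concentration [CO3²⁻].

[CO2*] = KH · pCO2 = 10^(−1.37) × 265×10^-6 = 1.130×10^-5 mol/L
α₀ = 1/(1 + K1/[H⁺] + K1K2/[H⁺]²) = 1/(1 + 10^+1.27 + 10^-1.39) = 0.05086
DIC = [CO2*]/α₀ = 1.130×10^-5 / 0.05086 = 0.2223 mmol/L
[CO3²⁻] = α₂·DIC; α₂ = 0.002072, so [CO3²⁻] = 0.002072 × 0.2223 = 0.000461 mmol/L = 0.461 μmol/L

[CO3²⁻] = 0.461 μmol/L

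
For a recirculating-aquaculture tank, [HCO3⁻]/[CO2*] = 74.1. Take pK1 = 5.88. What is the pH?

pH = 7.75

From K1 = [H⁺][HCO3⁻]/[CO2*]:  pH = pK1 + log₁₀([HCO3⁻]/[CO2*])
log₁₀(74.1) = +1.870
pH = 5.88 + (+1.870) = 7.75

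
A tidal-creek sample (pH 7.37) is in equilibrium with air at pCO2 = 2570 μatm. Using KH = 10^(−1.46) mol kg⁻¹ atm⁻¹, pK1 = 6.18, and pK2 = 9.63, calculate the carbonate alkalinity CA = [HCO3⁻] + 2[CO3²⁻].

CA = 1.40 mmol/kg

[CO2*] = KH · pCO2 = 10^(−1.46) × 2570×10^-6 = 8.911×10^-5 mol/kg
α₀ = 1/(1 + K1/[H⁺] + K1K2/[H⁺]²) = 1/(1 + 10^+1.19 + 10^-1.07) = 0.06034
DIC = [CO2*]/α₀ = 8.911×10^-5 / 0.06034 = 1.477 mmol/kg
CA = (α₁ + 2α₂)·DIC = (0.9345 + 2×0.005136) × 1.477 = 1.40 mmol/kg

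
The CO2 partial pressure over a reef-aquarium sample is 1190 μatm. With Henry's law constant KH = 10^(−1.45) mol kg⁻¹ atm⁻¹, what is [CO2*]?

KH = 10^(−1.45) = 3.548×10^-2 mol kg⁻¹ atm⁻¹
[CO2*] = KH · pCO2 = 3.548×10^-2 × 1190×10^-6 atm = 4.22×10^-5 mol/kg

[CO2*] = 42.2 μmol/kg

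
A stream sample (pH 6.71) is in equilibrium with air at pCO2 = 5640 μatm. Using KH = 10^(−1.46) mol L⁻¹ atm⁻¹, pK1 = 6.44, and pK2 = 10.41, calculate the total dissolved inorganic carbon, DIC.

DIC = 0.560 mmol/L

[CO2*] = KH · pCO2 = 10^(−1.46) × 5640×10^-6 = 1.956×10^-4 mol/L
α₀ = 1/(1 + K1/[H⁺] + K1K2/[H⁺]²) = 1/(1 + 10^+0.27 + 10^-3.43) = 0.3494
DIC = [CO2*]/α₀ = 1.956×10^-4 / 0.3494 = 0.560 mmol/L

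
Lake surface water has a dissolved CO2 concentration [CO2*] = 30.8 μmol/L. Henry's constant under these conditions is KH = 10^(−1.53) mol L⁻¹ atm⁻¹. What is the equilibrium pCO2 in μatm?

pCO2 = 1040 μatm

KH = 10^(−1.53) = 2.951×10^-2 mol L⁻¹ atm⁻¹
pCO2 = [CO2*]/KH = 30.8×10^-6 / 2.951×10^-2 = 1.04×10^-3 atm = 1040 μatm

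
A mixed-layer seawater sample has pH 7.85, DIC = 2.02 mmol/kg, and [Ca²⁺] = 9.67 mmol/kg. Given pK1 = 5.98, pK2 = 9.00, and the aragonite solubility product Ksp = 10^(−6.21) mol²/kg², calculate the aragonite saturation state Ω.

Ω = 2.07

α₂ = 1 / (1 + [H⁺]/K2 + [H⁺]²/(K1K2)) = 1 / (1 + 10^+1.15 + 10^-0.72)
   = 1 / (1 + 14.125 + 0.19055) = 1/15.316 = 0.06529
[CO3²⁻] = α₂ × DIC = 0.06529 × 2.02 = 0.1319 mmol/kg
Ksp = 10^(−6.21) = 6.166×10^-7
Ω = [Ca²⁺][CO3²⁻]/Ksp = (9.67×10^-3)(1.319×10^-4) / 6.166×10^-7 = 2.07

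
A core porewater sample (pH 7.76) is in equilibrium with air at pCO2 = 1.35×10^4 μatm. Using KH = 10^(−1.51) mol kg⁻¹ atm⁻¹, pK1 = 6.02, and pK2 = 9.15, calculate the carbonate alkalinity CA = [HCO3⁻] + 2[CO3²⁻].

CA = 24.8 mmol/kg

[CO2*] = KH · pCO2 = 10^(−1.51) × 1.35×10^4×10^-6 = 4.172×10^-4 mol/kg
α₀ = 1/(1 + K1/[H⁺] + K1K2/[H⁺]²) = 1/(1 + 10^+1.74 + 10^+0.35) = 0.01718
DIC = [CO2*]/α₀ = 4.172×10^-4 / 0.01718 = 24.28 mmol/kg
CA = (α₁ + 2α₂)·DIC = (0.9443 + 2×0.03847) × 24.28 = 24.8 mmol/kg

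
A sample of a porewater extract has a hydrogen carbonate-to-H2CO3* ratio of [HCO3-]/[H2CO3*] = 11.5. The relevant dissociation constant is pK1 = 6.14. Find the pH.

pH = 7.20

From K1 = [H⁺][HCO3-]/[H2CO3*]:  pH = pK1 + log₁₀([HCO3-]/[H2CO3*])
log₁₀(11.5) = +1.061
pH = 6.14 + (+1.061) = 7.20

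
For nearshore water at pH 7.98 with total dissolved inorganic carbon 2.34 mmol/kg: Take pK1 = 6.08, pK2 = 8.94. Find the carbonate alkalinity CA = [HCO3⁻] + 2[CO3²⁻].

CA = 2.54 mmol/kg

CA = [HCO3⁻] + 2[CO3²⁻] = (α₁ + 2α₂)·DIC
At pH 7.98: [H⁺]/K1 = 10^-1.90 = 0.012589, K2/[H⁺] = 10^-0.96 = 0.10965
α₁ = 1/(1 + 0.012589 + 0.10965) = 1/1.1222 = 0.8911; α₂ = α₁·K2/[H⁺] = 0.09770
α₁ + 2α₂ = 1.0865
CA = 1.0865 × 2.34 = 2.54 mmol/kg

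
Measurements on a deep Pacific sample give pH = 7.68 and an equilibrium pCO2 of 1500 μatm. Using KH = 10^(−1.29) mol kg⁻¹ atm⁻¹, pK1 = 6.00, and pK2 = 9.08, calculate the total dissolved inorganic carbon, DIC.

[CO2*] = KH · pCO2 = 10^(−1.29) × 1500×10^-6 = 7.693×10^-5 mol/kg
α₀ = 1/(1 + K1/[H⁺] + K1K2/[H⁺]²) = 1/(1 + 10^+1.68 + 10^+0.28) = 0.01970
DIC = [CO2*]/α₀ = 7.693×10^-5 / 0.01970 = 3.91 mmol/kg

DIC = 3.91 mmol/kg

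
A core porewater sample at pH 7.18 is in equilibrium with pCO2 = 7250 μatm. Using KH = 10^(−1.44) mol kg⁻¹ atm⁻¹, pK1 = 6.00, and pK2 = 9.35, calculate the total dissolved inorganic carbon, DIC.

DIC = 4.27 mmol/kg

[CO2*] = KH · pCO2 = 10^(−1.44) × 7250×10^-6 = 2.632×10^-4 mol/kg
α₀ = 1/(1 + K1/[H⁺] + K1K2/[H⁺]²) = 1/(1 + 10^+1.18 + 10^-0.99) = 0.06158
DIC = [CO2*]/α₀ = 2.632×10^-4 / 0.06158 = 4.27 mmol/kg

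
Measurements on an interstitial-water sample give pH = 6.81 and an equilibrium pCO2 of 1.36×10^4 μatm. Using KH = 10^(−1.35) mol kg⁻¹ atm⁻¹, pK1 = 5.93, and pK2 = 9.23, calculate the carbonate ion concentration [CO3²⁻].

[CO3²⁻] = 17.5 μmol/kg

[CO2*] = KH · pCO2 = 10^(−1.35) × 1.36×10^4×10^-6 = 6.075×10^-4 mol/kg
α₀ = 1/(1 + K1/[H⁺] + K1K2/[H⁺]²) = 1/(1 + 10^+0.88 + 10^-1.54) = 0.1161
DIC = [CO2*]/α₀ = 6.075×10^-4 / 0.1161 = 5.233 mmol/kg
[CO3²⁻] = α₂·DIC; α₂ = 0.003348, so [CO3²⁻] = 0.003348 × 5.233 = 0.0175 mmol/kg = 17.5 μmol/kg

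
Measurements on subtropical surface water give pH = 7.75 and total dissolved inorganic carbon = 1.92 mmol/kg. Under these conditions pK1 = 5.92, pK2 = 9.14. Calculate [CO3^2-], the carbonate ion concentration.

α₂ = 1 / (1 + [H⁺]/K2 + [H⁺]²/(K1K2)) = 1 / (1 + 10^+1.39 + 10^-0.44)
   = 1 / (1 + 24.547 + 0.36308) = 1/25.910 = 0.03859
[CO3²⁻] = α₂ × DIC = 0.03859 × 1.92 = 0.0741 mmol/kg

[CO3²⁻] = 0.0741 mmol/kg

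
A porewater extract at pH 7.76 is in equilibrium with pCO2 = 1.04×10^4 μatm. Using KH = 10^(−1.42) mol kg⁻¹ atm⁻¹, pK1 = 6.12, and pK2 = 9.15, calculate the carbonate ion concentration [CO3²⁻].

[CO2*] = KH · pCO2 = 10^(−1.42) × 1.04×10^4×10^-6 = 3.954×10^-4 mol/kg
α₀ = 1/(1 + K1/[H⁺] + K1K2/[H⁺]²) = 1/(1 + 10^+1.64 + 10^+0.25) = 0.02154
DIC = [CO2*]/α₀ = 3.954×10^-4 / 0.02154 = 18.36 mmol/kg
[CO3²⁻] = α₂·DIC; α₂ = 0.03830, so [CO3²⁻] = 0.03830 × 18.36 = 0.703 mmol/kg

[CO3²⁻] = 0.703 mmol/kg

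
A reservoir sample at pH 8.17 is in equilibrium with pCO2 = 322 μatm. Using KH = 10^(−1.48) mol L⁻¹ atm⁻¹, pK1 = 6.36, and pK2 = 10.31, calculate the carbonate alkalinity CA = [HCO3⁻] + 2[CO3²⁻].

[CO2*] = KH · pCO2 = 10^(−1.48) × 322×10^-6 = 1.066×10^-5 mol/L
α₀ = 1/(1 + K1/[H⁺] + K1K2/[H⁺]²) = 1/(1 + 10^+1.81 + 10^-0.33) = 0.01514
DIC = [CO2*]/α₀ = 1.066×10^-5 / 0.01514 = 0.7041 mmol/L
CA = (α₁ + 2α₂)·DIC = (0.9778 + 2×0.007083) × 0.7041 = 0.698 mmol/L

CA = 0.698 mmol/L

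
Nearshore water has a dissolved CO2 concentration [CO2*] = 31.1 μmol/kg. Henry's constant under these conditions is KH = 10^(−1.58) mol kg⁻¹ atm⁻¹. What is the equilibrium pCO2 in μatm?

pCO2 = 1180 μatm

KH = 10^(−1.58) = 2.630×10^-2 mol kg⁻¹ atm⁻¹
pCO2 = [CO2*]/KH = 31.1×10^-6 / 2.630×10^-2 = 1.18×10^-3 atm = 1180 μatm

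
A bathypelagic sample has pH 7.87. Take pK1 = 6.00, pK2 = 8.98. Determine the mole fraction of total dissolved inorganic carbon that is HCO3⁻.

α₁ = 0.916

α₁ = 1 / (1 + [H⁺]/K1 + K2/[H⁺]) = 1 / (1 + 10^-1.87 + 10^-1.11)
   = 1 / (1 + 0.013490 + 0.077625) = 1/1.0911 = 0.9165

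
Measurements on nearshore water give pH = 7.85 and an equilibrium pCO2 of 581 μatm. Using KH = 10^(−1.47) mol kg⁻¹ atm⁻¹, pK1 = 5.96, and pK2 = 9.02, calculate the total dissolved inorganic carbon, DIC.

DIC = 1.65 mmol/kg

[CO2*] = KH · pCO2 = 10^(−1.47) × 581×10^-6 = 1.969×10^-5 mol/kg
α₀ = 1/(1 + K1/[H⁺] + K1K2/[H⁺]²) = 1/(1 + 10^+1.89 + 10^+0.72) = 0.01192
DIC = [CO2*]/α₀ = 1.969×10^-5 / 0.01192 = 1.65 mmol/kg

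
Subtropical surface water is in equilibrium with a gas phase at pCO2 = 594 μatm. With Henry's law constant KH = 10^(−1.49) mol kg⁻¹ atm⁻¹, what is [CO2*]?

KH = 10^(−1.49) = 3.236×10^-2 mol kg⁻¹ atm⁻¹
[CO2*] = KH · pCO2 = 3.236×10^-2 × 594×10^-6 atm = 1.92×10^-5 mol/kg

[CO2*] = 19.2 μmol/kg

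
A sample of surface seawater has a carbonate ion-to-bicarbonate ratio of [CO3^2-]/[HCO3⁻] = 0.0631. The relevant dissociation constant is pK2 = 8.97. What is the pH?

pH = 7.77

From K2 = [H⁺][CO3^2-]/[HCO3⁻]:  pH = pK2 + log₁₀([CO3^2-]/[HCO3⁻])
log₁₀(0.0631) = -1.200
pH = 8.97 + (-1.200) = 7.77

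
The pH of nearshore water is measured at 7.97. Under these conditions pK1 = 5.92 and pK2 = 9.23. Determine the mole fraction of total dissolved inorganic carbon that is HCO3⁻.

α₁ = 0.940

α₁ = 1 / (1 + [H⁺]/K1 + K2/[H⁺]) = 1 / (1 + 10^-2.05 + 10^-1.26)
   = 1 / (1 + 0.0089125 + 0.054954) = 1/1.0639 = 0.9400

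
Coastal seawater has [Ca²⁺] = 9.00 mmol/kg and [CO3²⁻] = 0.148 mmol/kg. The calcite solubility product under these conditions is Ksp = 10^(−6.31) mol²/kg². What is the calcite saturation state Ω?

Ksp = 10^(−6.31) = 4.898×10^-7
Ω = [Ca²⁺][CO3²⁻]/Ksp = (9.00×10^-3)(0.148×10^-3) / 4.898×10^-7 = 2.72

Ω = 2.72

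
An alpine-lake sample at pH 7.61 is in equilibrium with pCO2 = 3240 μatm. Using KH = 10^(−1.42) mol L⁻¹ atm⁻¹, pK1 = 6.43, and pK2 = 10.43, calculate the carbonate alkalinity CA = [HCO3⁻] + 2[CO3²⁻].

[CO2*] = KH · pCO2 = 10^(−1.42) × 3240×10^-6 = 1.232×10^-4 mol/L
α₀ = 1/(1 + K1/[H⁺] + K1K2/[H⁺]²) = 1/(1 + 10^+1.18 + 10^-1.64) = 0.06189
DIC = [CO2*]/α₀ = 1.232×10^-4 / 0.06189 = 1.990 mmol/L
CA = (α₁ + 2α₂)·DIC = (0.9367 + 2×0.001418) × 1.990 = 1.87 mmol/L

CA = 1.87 mmol/L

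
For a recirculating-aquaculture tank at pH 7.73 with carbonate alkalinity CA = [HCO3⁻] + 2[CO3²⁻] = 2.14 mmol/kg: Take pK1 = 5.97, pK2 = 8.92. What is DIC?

DIC = 2.05 mmol/kg

CA = [HCO3⁻] + 2[CO3²⁻] = (α₁ + 2α₂)·DIC
At pH 7.73: [H⁺]/K1 = 10^-1.76 = 0.017378, K2/[H⁺] = 10^-1.19 = 0.064565
α₁ = 1/(1 + 0.017378 + 0.064565) = 1/1.0819 = 0.9243; α₂ = α₁·K2/[H⁺] = 0.05968
α₁ + 2α₂ = 1.0436
DIC = CA / (α₁ + 2α₂) = 2.14 / 1.0436 = 2.05 mmol/kg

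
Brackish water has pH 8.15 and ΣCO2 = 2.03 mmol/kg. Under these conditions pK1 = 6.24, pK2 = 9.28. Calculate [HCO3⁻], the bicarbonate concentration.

[HCO3⁻] = 1.87 mmol/kg

α₁ = 1 / (1 + [H⁺]/K1 + K2/[H⁺]) = 1 / (1 + 10^-1.91 + 10^-1.13)
   = 1 / (1 + 0.012303 + 0.074131) = 1/1.0864 = 0.9204
[HCO3⁻] = α₁ × DIC = 0.9204 × 2.03 = 1.87 mmol/kg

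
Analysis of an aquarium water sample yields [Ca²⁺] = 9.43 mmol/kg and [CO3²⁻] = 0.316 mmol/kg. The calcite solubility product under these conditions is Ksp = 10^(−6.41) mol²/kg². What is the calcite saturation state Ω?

Ω = 7.66

Ksp = 10^(−6.41) = 3.890×10^-7
Ω = [Ca²⁺][CO3²⁻]/Ksp = (9.43×10^-3)(0.316×10^-3) / 3.890×10^-7 = 7.66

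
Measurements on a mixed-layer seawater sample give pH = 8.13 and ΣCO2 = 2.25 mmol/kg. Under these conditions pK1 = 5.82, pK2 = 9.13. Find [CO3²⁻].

[CO3²⁻] = 0.204 mmol/kg

α₂ = 1 / (1 + [H⁺]/K2 + [H⁺]²/(K1K2)) = 1 / (1 + 10^+1.00 + 10^-1.31)
   = 1 / (1 + 10.000 + 0.048978) = 1/11.049 = 0.09051
[CO3²⁻] = α₂ × DIC = 0.09051 × 2.25 = 0.204 mmol/kg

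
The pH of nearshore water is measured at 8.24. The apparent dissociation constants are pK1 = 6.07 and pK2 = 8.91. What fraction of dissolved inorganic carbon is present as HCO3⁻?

α₁ = 0.819

α₁ = 1 / (1 + [H⁺]/K1 + K2/[H⁺]) = 1 / (1 + 10^-2.17 + 10^-0.67)
   = 1 / (1 + 0.0067608 + 0.21380) = 1/1.2206 = 0.8193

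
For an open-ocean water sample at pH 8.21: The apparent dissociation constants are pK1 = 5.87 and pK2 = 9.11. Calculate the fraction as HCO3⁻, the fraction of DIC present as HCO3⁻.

α₁ = 0.885

α₁ = 1 / (1 + [H⁺]/K1 + K2/[H⁺]) = 1 / (1 + 10^-2.34 + 10^-0.90)
   = 1 / (1 + 0.0045709 + 0.12589) = 1/1.1305 = 0.8846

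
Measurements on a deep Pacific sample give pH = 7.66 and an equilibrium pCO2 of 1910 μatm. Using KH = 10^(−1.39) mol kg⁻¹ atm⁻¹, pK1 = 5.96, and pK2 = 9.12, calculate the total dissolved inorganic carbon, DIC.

[CO2*] = KH · pCO2 = 10^(−1.39) × 1910×10^-6 = 7.781×10^-5 mol/kg
α₀ = 1/(1 + K1/[H⁺] + K1K2/[H⁺]²) = 1/(1 + 10^+1.70 + 10^+0.24) = 0.01892
DIC = [CO2*]/α₀ = 7.781×10^-5 / 0.01892 = 4.11 mmol/kg

DIC = 4.11 mmol/kg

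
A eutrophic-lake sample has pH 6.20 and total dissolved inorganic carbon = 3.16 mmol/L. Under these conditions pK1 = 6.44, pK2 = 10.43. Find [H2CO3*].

[CO2*] = 2.01 mmol/L

α₀ = 1 / (1 + K1/[H⁺] + K1K2/[H⁺]²) = 1 / (1 + 10^-0.24 + 10^-4.47)
   = 1 / (1 + 0.57544 + 3.3884×10^-5) = 1/1.5755 = 0.6347
[CO2*] = α₀ × DIC = 0.6347 × 3.16 = 2.01 mmol/L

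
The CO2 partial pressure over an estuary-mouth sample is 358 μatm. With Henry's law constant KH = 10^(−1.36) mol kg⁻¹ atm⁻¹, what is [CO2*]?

KH = 10^(−1.36) = 4.365×10^-2 mol kg⁻¹ atm⁻¹
[CO2*] = KH · pCO2 = 4.365×10^-2 × 358×10^-6 atm = 1.56×10^-5 mol/kg

[CO2*] = 15.6 μmol/kg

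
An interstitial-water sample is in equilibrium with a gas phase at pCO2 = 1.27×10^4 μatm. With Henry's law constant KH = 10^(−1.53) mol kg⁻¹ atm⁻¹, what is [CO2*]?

[CO2*] = 375 μmol/kg

KH = 10^(−1.53) = 2.951×10^-2 mol kg⁻¹ atm⁻¹
[CO2*] = KH · pCO2 = 2.951×10^-2 × 1.27×10^4×10^-6 atm = 3.75×10^-4 mol/kg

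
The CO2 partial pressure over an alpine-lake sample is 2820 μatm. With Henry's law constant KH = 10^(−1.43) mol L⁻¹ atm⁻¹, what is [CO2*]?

KH = 10^(−1.43) = 3.715×10^-2 mol L⁻¹ atm⁻¹
[CO2*] = KH · pCO2 = 3.715×10^-2 × 2820×10^-6 atm = 1.05×10^-4 mol/L

[CO2*] = 105 μmol/L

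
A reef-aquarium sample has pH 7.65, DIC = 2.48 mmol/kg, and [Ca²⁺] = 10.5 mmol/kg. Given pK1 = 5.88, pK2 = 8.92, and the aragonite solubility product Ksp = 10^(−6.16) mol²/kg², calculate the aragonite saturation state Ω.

Ω = 1.89

α₂ = 1 / (1 + [H⁺]/K2 + [H⁺]²/(K1K2)) = 1 / (1 + 10^+1.27 + 10^-0.50)
   = 1 / (1 + 18.621 + 0.31623) = 1/19.937 = 0.05016
[CO3²⁻] = α₂ × DIC = 0.05016 × 2.48 = 0.1244 mmol/kg
Ksp = 10^(−6.16) = 6.918×10^-7
Ω = [Ca²⁺][CO3²⁻]/Ksp = (10.5×10^-3)(1.244×10^-4) / 6.918×10^-7 = 1.89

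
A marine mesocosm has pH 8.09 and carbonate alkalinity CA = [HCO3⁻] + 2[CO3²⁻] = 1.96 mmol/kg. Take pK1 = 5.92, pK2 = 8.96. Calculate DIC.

DIC = 1.76 mmol/kg

CA = [HCO3⁻] + 2[CO3²⁻] = (α₁ + 2α₂)·DIC
At pH 8.09: [H⁺]/K1 = 10^-2.17 = 0.0067608, K2/[H⁺] = 10^-0.87 = 0.13490
α₁ = 1/(1 + 0.0067608 + 0.13490) = 1/1.1417 = 0.8759; α₂ = α₁·K2/[H⁺] = 0.1182
α₁ + 2α₂ = 1.1122
DIC = CA / (α₁ + 2α₂) = 1.96 / 1.1122 = 1.76 mmol/kg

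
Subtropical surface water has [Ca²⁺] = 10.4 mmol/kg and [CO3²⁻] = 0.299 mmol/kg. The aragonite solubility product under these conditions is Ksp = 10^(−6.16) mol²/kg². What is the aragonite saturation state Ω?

Ω = 4.49

Ksp = 10^(−6.16) = 6.918×10^-7
Ω = [Ca²⁺][CO3²⁻]/Ksp = (10.4×10^-3)(0.299×10^-3) / 6.918×10^-7 = 4.49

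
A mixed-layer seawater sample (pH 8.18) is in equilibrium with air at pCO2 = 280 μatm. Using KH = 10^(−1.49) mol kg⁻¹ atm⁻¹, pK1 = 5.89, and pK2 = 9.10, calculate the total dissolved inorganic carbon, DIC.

[CO2*] = KH · pCO2 = 10^(−1.49) × 280×10^-6 = 9.061×10^-6 mol/kg
α₀ = 1/(1 + K1/[H⁺] + K1K2/[H⁺]²) = 1/(1 + 10^+2.29 + 10^+1.37) = 0.004557
DIC = [CO2*]/α₀ = 9.061×10^-6 / 0.004557 = 1.99 mmol/kg

DIC = 1.99 mmol/kg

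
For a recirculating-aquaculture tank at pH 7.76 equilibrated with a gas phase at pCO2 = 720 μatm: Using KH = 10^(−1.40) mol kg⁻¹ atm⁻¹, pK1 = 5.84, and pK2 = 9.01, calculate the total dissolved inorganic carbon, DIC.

[CO2*] = KH · pCO2 = 10^(−1.40) × 720×10^-6 = 2.866×10^-5 mol/kg
α₀ = 1/(1 + K1/[H⁺] + K1K2/[H⁺]²) = 1/(1 + 10^+1.92 + 10^+0.67) = 0.01125
DIC = [CO2*]/α₀ = 2.866×10^-5 / 0.01125 = 2.55 mmol/kg

DIC = 2.55 mmol/kg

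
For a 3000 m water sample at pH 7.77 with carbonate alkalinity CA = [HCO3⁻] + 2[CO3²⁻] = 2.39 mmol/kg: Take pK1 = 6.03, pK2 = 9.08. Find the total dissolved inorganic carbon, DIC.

CA = [HCO3⁻] + 2[CO3²⁻] = (α₁ + 2α₂)·DIC
At pH 7.77: [H⁺]/K1 = 10^-1.74 = 0.018197, K2/[H⁺] = 10^-1.31 = 0.048978
α₁ = 1/(1 + 0.018197 + 0.048978) = 1/1.0672 = 0.9371; α₂ = α₁·K2/[H⁺] = 0.04589
α₁ + 2α₂ = 1.0288
DIC = CA / (α₁ + 2α₂) = 2.39 / 1.0288 = 2.32 mmol/kg

DIC = 2.32 mmol/kg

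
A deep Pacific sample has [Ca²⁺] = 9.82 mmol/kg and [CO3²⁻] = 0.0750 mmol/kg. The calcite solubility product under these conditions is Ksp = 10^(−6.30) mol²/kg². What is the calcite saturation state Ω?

Ω = 1.47

Ksp = 10^(−6.30) = 5.012×10^-7
Ω = [Ca²⁺][CO3²⁻]/Ksp = (9.82×10^-3)(0.0750×10^-3) / 5.012×10^-7 = 1.47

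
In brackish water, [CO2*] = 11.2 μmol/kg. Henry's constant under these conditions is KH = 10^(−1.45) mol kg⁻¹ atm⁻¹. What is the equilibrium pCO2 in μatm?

pCO2 = 316 μatm

KH = 10^(−1.45) = 3.548×10^-2 mol kg⁻¹ atm⁻¹
pCO2 = [CO2*]/KH = 11.2×10^-6 / 3.548×10^-2 = 3.16×10^-4 atm = 316 μatm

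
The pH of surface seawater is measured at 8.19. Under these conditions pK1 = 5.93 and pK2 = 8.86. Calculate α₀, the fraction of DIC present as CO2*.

α₀ = 1 / (1 + K1/[H⁺] + K1K2/[H⁺]²) = 1 / (1 + 10^+2.26 + 10^+1.59)
   = 1 / (1 + 181.97 + 38.905) = 1/221.87 = 0.004507

α₀ = 0.00451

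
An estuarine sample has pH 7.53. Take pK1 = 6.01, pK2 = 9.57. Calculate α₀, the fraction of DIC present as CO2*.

α₀ = 1 / (1 + K1/[H⁺] + K1K2/[H⁺]²) = 1 / (1 + 10^+1.52 + 10^-0.52)
   = 1 / (1 + 33.113 + 0.30200) = 1/34.415 = 0.02906

α₀ = 0.0291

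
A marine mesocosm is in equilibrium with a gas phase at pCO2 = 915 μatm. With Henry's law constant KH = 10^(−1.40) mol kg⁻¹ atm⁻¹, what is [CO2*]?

[CO2*] = 36.4 μmol/kg

KH = 10^(−1.40) = 3.981×10^-2 mol kg⁻¹ atm⁻¹
[CO2*] = KH · pCO2 = 3.981×10^-2 × 915×10^-6 atm = 3.64×10^-5 mol/kg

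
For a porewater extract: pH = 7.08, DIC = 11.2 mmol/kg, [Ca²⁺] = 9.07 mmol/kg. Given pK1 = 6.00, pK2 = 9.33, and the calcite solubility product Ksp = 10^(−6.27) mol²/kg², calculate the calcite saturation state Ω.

α₂ = 1 / (1 + [H⁺]/K2 + [H⁺]²/(K1K2)) = 1 / (1 + 10^+2.25 + 10^+1.17)
   = 1 / (1 + 177.83 + 14.791) = 1/193.62 = 0.005165
[CO3²⁻] = α₂ × DIC = 0.005165 × 11.2 = 0.05785 mmol/kg
Ksp = 10^(−6.27) = 5.370×10^-7
Ω = [Ca²⁺][CO3²⁻]/Ksp = (9.07×10^-3)(5.785×10^-5) / 5.370×10^-7 = 0.977

Ω = 0.977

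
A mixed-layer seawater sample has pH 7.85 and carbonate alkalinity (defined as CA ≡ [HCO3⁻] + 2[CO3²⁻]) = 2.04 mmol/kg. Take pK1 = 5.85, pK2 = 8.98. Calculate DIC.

DIC = 1.93 mmol/kg

CA = [HCO3⁻] + 2[CO3²⁻] = (α₁ + 2α₂)·DIC
At pH 7.85: [H⁺]/K1 = 10^-2.00 = 0.010000, K2/[H⁺] = 10^-1.13 = 0.074131
α₁ = 1/(1 + 0.010000 + 0.074131) = 1/1.0841 = 0.9224; α₂ = α₁·K2/[H⁺] = 0.06838
α₁ + 2α₂ = 1.0592
DIC = CA / (α₁ + 2α₂) = 2.04 / 1.0592 = 1.93 mmol/kg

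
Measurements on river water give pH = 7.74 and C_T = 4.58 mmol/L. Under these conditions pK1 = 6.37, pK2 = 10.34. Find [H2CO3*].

α₀ = 1 / (1 + K1/[H⁺] + K1K2/[H⁺]²) = 1 / (1 + 10^+1.37 + 10^-1.23)
   = 1 / (1 + 23.442 + 0.058884) = 1/24.501 = 0.04081
[CO2*] = α₀ × DIC = 0.04081 × 4.58 = 0.187 mmol/L

[CO2*] = 0.187 mmol/L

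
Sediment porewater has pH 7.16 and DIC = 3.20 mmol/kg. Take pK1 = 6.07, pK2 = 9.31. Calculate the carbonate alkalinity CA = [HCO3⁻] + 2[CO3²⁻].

CA = [HCO3⁻] + 2[CO3²⁻] = (α₁ + 2α₂)·DIC
At pH 7.16: [H⁺]/K1 = 10^-1.09 = 0.081283, K2/[H⁺] = 10^-2.15 = 0.0070795
α₁ = 1/(1 + 0.081283 + 0.0070795) = 1/1.0884 = 0.9188; α₂ = α₁·K2/[H⁺] = 0.006505
α₁ + 2α₂ = 0.9318
CA = 0.9318 × 3.20 = 2.98 mmol/kg

CA = 2.98 mmol/kg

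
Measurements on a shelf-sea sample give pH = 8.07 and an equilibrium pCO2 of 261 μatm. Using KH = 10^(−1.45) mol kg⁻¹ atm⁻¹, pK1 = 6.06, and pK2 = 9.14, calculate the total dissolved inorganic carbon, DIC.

[CO2*] = KH · pCO2 = 10^(−1.45) × 261×10^-6 = 9.261×10^-6 mol/kg
α₀ = 1/(1 + K1/[H⁺] + K1K2/[H⁺]²) = 1/(1 + 10^+2.01 + 10^+0.94) = 0.008925
DIC = [CO2*]/α₀ = 9.261×10^-6 / 0.008925 = 1.04 mmol/kg

DIC = 1.04 mmol/kg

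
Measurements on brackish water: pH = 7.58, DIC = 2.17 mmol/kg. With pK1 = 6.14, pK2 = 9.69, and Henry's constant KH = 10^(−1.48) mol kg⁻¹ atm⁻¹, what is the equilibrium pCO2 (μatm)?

pCO2 = 2280 μatm

α₀ = 1 / (1 + K1/[H⁺] + K1K2/[H⁺]²) = 1 / (1 + 10^+1.44 + 10^-0.67)
   = 1 / (1 + 27.542 + 0.21380) = 1/28.756 = 0.03478
[CO2*] = α₀ × DIC = 0.03478 × 2.17 = 0.07546 mmol/kg
pCO2 = [CO2*]/KH = 7.546×10^-5 / 3.311×10^-2 = 2280 μatm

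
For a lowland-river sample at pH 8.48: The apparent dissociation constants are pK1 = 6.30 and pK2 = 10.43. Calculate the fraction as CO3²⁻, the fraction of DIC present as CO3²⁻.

α₂ = 1 / (1 + [H⁺]/K2 + [H⁺]²/(K1K2)) = 1 / (1 + 10^+1.95 + 10^-0.23)
   = 1 / (1 + 89.125 + 0.58884) = 1/90.714 = 0.01102

α₂ = 0.0110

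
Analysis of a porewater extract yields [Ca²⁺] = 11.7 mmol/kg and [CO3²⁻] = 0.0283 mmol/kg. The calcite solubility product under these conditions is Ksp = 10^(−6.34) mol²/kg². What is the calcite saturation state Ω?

Ksp = 10^(−6.34) = 4.571×10^-7
Ω = [Ca²⁺][CO3²⁻]/Ksp = (11.7×10^-3)(0.0283×10^-3) / 4.571×10^-7 = 0.724

Ω = 0.724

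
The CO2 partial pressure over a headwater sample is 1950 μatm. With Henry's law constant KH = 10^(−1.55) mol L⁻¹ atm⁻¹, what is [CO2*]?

[CO2*] = 55.0 μmol/L

KH = 10^(−1.55) = 2.818×10^-2 mol L⁻¹ atm⁻¹
[CO2*] = KH · pCO2 = 2.818×10^-2 × 1950×10^-6 atm = 5.50×10^-5 mol/L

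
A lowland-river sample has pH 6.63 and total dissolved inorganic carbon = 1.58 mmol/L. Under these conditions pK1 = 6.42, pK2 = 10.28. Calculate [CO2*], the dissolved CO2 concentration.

[CO2*] = 0.603 mmol/L

α₀ = 1 / (1 + K1/[H⁺] + K1K2/[H⁺]²) = 1 / (1 + 10^+0.21 + 10^-3.44)
   = 1 / (1 + 1.6218 + 0.00036308) = 1/2.6222 = 0.3814
[CO2*] = α₀ × DIC = 0.3814 × 1.58 = 0.603 mmol/L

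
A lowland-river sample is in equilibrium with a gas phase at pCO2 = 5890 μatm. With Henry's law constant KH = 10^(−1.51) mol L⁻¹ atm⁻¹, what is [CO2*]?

KH = 10^(−1.51) = 3.090×10^-2 mol L⁻¹ atm⁻¹
[CO2*] = KH · pCO2 = 3.090×10^-2 × 5890×10^-6 atm = 1.82×10^-4 mol/L

[CO2*] = 182 μmol/L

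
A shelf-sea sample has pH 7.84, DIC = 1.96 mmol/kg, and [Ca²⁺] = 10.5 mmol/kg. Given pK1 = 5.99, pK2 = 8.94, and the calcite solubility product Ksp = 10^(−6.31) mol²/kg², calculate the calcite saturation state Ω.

α₂ = 1 / (1 + [H⁺]/K2 + [H⁺]²/(K1K2)) = 1 / (1 + 10^+1.10 + 10^-0.75)
   = 1 / (1 + 12.589 + 0.17783) = 1/13.767 = 0.07264
[CO3²⁻] = α₂ × DIC = 0.07264 × 1.96 = 0.1424 mmol/kg
Ksp = 10^(−6.31) = 4.898×10^-7
Ω = [Ca²⁺][CO3²⁻]/Ksp = (10.5×10^-3)(1.424×10^-4) / 4.898×10^-7 = 3.05

Ω = 3.05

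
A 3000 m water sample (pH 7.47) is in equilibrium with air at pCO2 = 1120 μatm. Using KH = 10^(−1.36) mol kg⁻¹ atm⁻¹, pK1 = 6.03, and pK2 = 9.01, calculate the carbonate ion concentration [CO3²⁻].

[CO3²⁻] = 0.0388 mmol/kg

[CO2*] = KH · pCO2 = 10^(−1.36) × 1120×10^-6 = 4.889×10^-5 mol/kg
α₀ = 1/(1 + K1/[H⁺] + K1K2/[H⁺]²) = 1/(1 + 10^+1.44 + 10^-0.10) = 0.03409
DIC = [CO2*]/α₀ = 4.889×10^-5 / 0.03409 = 1.434 mmol/kg
[CO3²⁻] = α₂·DIC; α₂ = 0.02708, so [CO3²⁻] = 0.02708 × 1.434 = 0.0388 mmol/kg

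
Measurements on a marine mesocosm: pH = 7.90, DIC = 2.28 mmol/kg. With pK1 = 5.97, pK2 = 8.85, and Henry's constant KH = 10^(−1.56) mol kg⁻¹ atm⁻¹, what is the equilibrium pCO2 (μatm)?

pCO2 = 865 μatm

α₀ = 1 / (1 + K1/[H⁺] + K1K2/[H⁺]²) = 1 / (1 + 10^+1.93 + 10^+0.98)
   = 1 / (1 + 85.114 + 9.5499) = 1/95.664 = 0.01045
[CO2*] = α₀ × DIC = 0.01045 × 2.28 = 0.02383 mmol/kg
pCO2 = [CO2*]/KH = 2.383×10^-5 / 2.754×10^-2 = 865 μatm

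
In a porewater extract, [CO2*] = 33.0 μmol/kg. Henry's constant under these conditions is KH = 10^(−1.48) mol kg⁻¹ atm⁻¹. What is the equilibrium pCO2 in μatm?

pCO2 = 997 μatm

KH = 10^(−1.48) = 3.311×10^-2 mol kg⁻¹ atm⁻¹
pCO2 = [CO2*]/KH = 33.0×10^-6 / 3.311×10^-2 = 9.97×10^-4 atm = 997 μatm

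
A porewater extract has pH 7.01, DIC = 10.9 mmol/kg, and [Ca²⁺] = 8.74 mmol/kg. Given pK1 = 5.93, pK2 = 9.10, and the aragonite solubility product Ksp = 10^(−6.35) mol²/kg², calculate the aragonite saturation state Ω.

Ω = 1.59

α₂ = 1 / (1 + [H⁺]/K2 + [H⁺]²/(K1K2)) = 1 / (1 + 10^+2.09 + 10^+1.01)
   = 1 / (1 + 123.03 + 10.233) = 1/134.26 = 0.007448
[CO3²⁻] = α₂ × DIC = 0.007448 × 10.9 = 0.08119 mmol/kg
Ksp = 10^(−6.35) = 4.467×10^-7
Ω = [Ca²⁺][CO3²⁻]/Ksp = (8.74×10^-3)(8.119×10^-5) / 4.467×10^-7 = 1.59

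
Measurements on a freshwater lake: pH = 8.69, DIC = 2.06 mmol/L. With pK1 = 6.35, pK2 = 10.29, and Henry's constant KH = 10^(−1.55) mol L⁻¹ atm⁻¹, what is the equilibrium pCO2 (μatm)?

pCO2 = 324 μatm

α₀ = 1 / (1 + K1/[H⁺] + K1K2/[H⁺]²) = 1 / (1 + 10^+2.34 + 10^+0.74)
   = 1 / (1 + 218.78 + 5.4954) = 1/225.27 = 0.004439
[CO2*] = α₀ × DIC = 0.004439 × 2.06 = 0.009145 mmol/L = 9.145 μmol/L
pCO2 = [CO2*]/KH = 9.145×10^-6 / 2.818×10^-2 = 324 μatm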